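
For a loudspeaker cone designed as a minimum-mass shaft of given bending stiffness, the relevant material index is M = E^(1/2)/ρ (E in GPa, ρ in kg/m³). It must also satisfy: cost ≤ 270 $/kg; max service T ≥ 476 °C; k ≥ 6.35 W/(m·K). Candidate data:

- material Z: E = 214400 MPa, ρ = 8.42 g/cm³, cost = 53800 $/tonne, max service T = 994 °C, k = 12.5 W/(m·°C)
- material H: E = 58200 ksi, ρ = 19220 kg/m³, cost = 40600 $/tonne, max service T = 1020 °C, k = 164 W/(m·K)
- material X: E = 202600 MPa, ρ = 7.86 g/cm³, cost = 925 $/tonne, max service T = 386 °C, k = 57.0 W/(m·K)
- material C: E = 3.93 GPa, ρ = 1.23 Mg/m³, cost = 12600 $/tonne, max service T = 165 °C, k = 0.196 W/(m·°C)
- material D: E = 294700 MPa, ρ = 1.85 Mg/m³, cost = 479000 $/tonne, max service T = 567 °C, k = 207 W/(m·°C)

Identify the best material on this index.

Screen on constraints: cost ≤ 270 $/kg; max service T ≥ 476 °C; k ≥ 6.35 W/(m·K). Survivors: material Z, material H.
After converting to SI:
  material Z: E = 214.4 GPa, ρ = 8420 kg/m³
  material H: E = 401.3 GPa, ρ = 19220 kg/m³
  material Z: M = 1.74×10⁻³
  material H: M = 1.04×10⁻³
The maximum is for material Z.

material Z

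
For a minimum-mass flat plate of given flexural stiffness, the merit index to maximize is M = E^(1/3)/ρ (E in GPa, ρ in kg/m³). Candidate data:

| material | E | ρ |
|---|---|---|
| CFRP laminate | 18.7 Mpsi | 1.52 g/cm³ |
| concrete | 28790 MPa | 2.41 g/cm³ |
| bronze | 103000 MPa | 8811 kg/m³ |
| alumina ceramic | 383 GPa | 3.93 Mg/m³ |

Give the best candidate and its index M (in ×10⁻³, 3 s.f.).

CFRP laminate, M = 3.32×10⁻³

Convert each candidate to consistent units, then evaluate M:
  CFRP laminate: E = 128.9 GPa, ρ = 1520 kg/m³
  concrete: E = 28.79 GPa, ρ = 2410 kg/m³
  bronze: E = 103.0 GPa, ρ = 8811 kg/m³
  alumina ceramic: E = 383.0 GPa, ρ = 3930 kg/m³
  CFRP laminate: M = 3.32×10⁻³
  alumina ceramic: M = 1.85×10⁻³
  concrete: M = 1.27×10⁻³
  bronze: M = 0.532×10⁻³
CFRP laminate ranks first.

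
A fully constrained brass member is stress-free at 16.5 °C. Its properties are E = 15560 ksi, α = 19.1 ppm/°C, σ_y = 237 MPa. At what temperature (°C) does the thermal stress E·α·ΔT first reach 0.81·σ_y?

E = 15560 ksi = 107.3 GPa.
E·α·ΔT = 192.0 MPa ⇒ ΔT = 192.0 / (107.3×10³ × 19.1×10⁻⁶) = 93.69 K.
T = 16.5 + 93.69 = 110.2 °C.

110 °C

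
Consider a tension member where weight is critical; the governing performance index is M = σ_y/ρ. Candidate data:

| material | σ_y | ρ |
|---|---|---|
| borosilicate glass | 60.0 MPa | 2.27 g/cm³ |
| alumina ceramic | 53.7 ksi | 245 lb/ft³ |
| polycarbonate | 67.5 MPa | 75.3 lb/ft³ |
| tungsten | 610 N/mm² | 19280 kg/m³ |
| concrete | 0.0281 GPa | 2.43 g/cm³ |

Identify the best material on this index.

In SI units:
  borosilicate glass: σ_y = 60.00 MPa, ρ = 2270 kg/m³
  alumina ceramic: σ_y = 370.2 MPa, ρ = 3925 kg/m³
  polycarbonate: σ_y = 67.50 MPa, ρ = 1206 kg/m³
  tungsten: σ_y = 610.0 MPa, ρ = 19280 kg/m³
  concrete: σ_y = 28.10 MPa, ρ = 2430 kg/m³
  alumina ceramic: M = 94.3 kN·m/kg
  polycarbonate: M = 56.0 kN·m/kg
  tungsten: M = 31.6 kN·m/kg
  borosilicate glass: M = 26.4 kN·m/kg
  concrete: M = 11.6 kN·m/kg
Alumina ceramic has the largest M.

alumina ceramic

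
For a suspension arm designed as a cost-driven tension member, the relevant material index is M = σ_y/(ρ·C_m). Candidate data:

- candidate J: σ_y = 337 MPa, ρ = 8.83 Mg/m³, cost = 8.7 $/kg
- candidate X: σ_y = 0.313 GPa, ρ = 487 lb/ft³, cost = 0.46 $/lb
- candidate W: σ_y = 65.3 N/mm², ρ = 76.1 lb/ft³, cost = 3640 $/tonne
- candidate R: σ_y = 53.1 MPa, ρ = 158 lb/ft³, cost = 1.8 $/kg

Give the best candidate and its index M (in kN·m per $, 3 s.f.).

Convert each candidate to consistent units, then evaluate M:
  candidate J: σ_y = 337.0 MPa, ρ = 8830 kg/m³, cost = 8.700 $/kg
  candidate X: σ_y = 313.0 MPa, ρ = 7801 kg/m³, cost = 1.014 $/kg
  candidate W: σ_y = 65.30 MPa, ρ = 1219 kg/m³, cost = 3.640 $/kg
  candidate R: σ_y = 53.10 MPa, ρ = 2531 kg/m³, cost = 1.800 $/kg
  candidate X: M = 39.6 kN·m per $
  candidate W: M = 14.7 kN·m per $
  candidate R: M = 11.7 kN·m per $
  candidate J: M = 4.39 kN·m per $
Highest index: candidate X.

candidate X, M = 39.6 kN·m per $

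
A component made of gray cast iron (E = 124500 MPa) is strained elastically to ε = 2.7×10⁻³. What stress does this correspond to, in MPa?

E = 124500 MPa = 124.5 GPa.
σ = E·ε = 124500 MPa × 2.7×10⁻³ = 336 MPa.

336 MPa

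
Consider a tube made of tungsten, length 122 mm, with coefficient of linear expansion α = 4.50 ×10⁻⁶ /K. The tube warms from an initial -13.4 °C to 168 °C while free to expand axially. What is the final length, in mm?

ΔT = 168 − (-13.4) = 181.4 K.
ΔL = α·L₀·ΔT = 4.50×10⁻⁶ × 122 mm × 181.4 K = 0.0996 mm.
L = L₀ + ΔL = 122 + 0.0996 = 122.10 mm.

122.10 mm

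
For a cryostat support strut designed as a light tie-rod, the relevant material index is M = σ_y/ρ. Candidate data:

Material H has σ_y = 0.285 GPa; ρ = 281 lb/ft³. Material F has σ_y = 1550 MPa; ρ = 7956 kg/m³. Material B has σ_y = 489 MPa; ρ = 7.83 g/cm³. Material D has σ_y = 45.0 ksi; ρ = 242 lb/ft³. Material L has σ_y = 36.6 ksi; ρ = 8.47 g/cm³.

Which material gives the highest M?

Normalizing units and computing the index:
  material H: σ_y = 285.0 MPa, ρ = 4501 kg/m³
  material F: σ_y = 1550 MPa, ρ = 7956 kg/m³
  material B: σ_y = 489.0 MPa, ρ = 7830 kg/m³
  material D: σ_y = 310.3 MPa, ρ = 3876 kg/m³
  material L: σ_y = 252.3 MPa, ρ = 8470 kg/m³
  material F: M = 195 kN·m/kg
  material D: M = 80.0 kN·m/kg
  material H: M = 63.3 kN·m/kg
  material B: M = 62.5 kN·m/kg
  material L: M = 29.8 kN·m/kg
Material F has the largest M.

material F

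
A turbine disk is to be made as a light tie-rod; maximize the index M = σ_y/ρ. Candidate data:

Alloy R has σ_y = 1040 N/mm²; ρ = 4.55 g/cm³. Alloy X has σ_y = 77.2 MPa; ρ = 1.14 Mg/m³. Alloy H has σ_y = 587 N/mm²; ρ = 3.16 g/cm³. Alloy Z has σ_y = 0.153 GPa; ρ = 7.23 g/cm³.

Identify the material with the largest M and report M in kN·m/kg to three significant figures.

Convert each candidate to consistent units, then evaluate M:
  alloy R: σ_y = 1040 MPa, ρ = 4550 kg/m³
  alloy X: σ_y = 77.20 MPa, ρ = 1140 kg/m³
  alloy H: σ_y = 587.0 MPa, ρ = 3160 kg/m³
  alloy Z: σ_y = 153.0 MPa, ρ = 7230 kg/m³
  alloy R: M = 229 kN·m/kg
  alloy H: M = 186 kN·m/kg
  alloy X: M = 67.7 kN·m/kg
  alloy Z: M = 21.2 kN·m/kg
Alloy R ranks first.

alloy R, M = 229 kN·m/kg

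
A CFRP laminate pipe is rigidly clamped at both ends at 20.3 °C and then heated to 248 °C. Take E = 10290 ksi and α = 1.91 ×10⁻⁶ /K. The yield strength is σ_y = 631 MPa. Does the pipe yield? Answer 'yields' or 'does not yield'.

does not yield

E = 10290 ksi = 70.95 GPa.
ΔT = 227.7 K. Constrained thermal stress σ = E·α·ΔT = 70.95×10³ MPa × 1.91×10⁻⁶ × 227.7 = 30.9 MPa (compressive).
Compare to σ_y = 631 MPa: σ < σ_y, so it does not yield.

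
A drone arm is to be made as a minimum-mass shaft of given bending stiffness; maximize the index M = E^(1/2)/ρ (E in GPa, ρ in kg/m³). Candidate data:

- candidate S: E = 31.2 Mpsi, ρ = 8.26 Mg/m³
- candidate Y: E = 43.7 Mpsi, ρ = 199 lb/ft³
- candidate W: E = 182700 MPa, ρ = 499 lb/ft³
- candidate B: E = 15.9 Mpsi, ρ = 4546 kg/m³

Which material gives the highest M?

candidate Y

Convert each candidate to consistent units, then evaluate M:
  candidate S: E = 215.1 GPa, ρ = 8260 kg/m³
  candidate Y: E = 301.3 GPa, ρ = 3188 kg/m³
  candidate W: E = 182.7 GPa, ρ = 7993 kg/m³
  candidate B: E = 109.6 GPa, ρ = 4546 kg/m³
  candidate Y: M = 5.45×10⁻³
  candidate B: M = 2.30×10⁻³
  candidate S: M = 1.78×10⁻³
  candidate W: M = 1.69×10⁻³
Highest index: candidate Y.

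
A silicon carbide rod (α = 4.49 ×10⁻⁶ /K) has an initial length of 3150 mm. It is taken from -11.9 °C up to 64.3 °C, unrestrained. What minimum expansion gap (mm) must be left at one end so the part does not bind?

1.08 mm

ΔT = 64.3 − (-11.9) = 76.20 K.
ΔL = α·L₀·ΔT = 4.49×10⁻⁶ × 3150 mm × 76.20 K = 1.08 mm.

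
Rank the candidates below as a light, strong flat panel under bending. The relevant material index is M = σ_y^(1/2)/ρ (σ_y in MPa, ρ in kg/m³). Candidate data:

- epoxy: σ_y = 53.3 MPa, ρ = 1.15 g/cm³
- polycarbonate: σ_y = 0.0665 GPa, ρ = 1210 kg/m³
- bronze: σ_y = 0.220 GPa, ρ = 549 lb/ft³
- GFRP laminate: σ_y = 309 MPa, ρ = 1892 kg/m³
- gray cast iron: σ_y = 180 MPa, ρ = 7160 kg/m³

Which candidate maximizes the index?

In SI units:
  epoxy: σ_y = 53.30 MPa, ρ = 1150 kg/m³
  polycarbonate: σ_y = 66.50 MPa, ρ = 1210 kg/m³
  bronze: σ_y = 220.0 MPa, ρ = 8794 kg/m³
  GFRP laminate: σ_y = 309.0 MPa, ρ = 1892 kg/m³
  gray cast iron: σ_y = 180.0 MPa, ρ = 7160 kg/m³
  GFRP laminate: M = 9.29×10⁻³
  polycarbonate: M = 6.74×10⁻³
  epoxy: M = 6.35×10⁻³
  gray cast iron: M = 1.87×10⁻³
  bronze: M = 1.69×10⁻³
Highest index: GFRP laminate.

GFRP laminate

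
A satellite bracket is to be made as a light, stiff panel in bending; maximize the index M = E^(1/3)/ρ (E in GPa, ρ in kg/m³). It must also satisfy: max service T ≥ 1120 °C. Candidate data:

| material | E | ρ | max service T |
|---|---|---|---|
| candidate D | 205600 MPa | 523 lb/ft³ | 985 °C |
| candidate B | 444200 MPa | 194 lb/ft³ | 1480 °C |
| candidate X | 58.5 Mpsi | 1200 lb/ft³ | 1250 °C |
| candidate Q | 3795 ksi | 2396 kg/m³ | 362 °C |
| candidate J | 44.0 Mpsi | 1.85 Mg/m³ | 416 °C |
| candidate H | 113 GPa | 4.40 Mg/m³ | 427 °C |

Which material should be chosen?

candidate B

Screen on constraints: max service T ≥ 1120 °C. Survivors: candidate B, candidate X.
Convert each candidate to consistent units, then evaluate M:
  candidate B: E = 444.2 GPa, ρ = 3108 kg/m³
  candidate X: E = 403.3 GPa, ρ = 19220 kg/m³
  candidate B: M = 2.46×10⁻³
  candidate X: M = 0.384×10⁻³
The maximum is for candidate B.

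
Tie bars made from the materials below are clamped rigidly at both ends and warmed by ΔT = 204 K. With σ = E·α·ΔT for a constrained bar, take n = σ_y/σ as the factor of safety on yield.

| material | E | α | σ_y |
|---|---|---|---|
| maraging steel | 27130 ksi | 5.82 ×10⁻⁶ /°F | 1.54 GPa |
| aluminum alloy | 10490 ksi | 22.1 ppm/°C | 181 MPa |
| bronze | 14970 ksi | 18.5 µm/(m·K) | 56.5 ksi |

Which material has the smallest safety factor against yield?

Per material, after unit conversion:
  maraging steel: E = 187.1, α = 10.5, σ_y = 1540 → σ = 400 MPa, n = 3.85
  aluminum alloy: E = 72.33, α = 22.1, σ_y = 181.0 → σ = 326 MPa, n = 0.555
  bronze: E = 103.2, α = 18.5, σ_y = 389.6 → σ = 390 MPa, n = 1.00
Aluminum alloy has the lowest safety factor, n = 0.555.

aluminum alloy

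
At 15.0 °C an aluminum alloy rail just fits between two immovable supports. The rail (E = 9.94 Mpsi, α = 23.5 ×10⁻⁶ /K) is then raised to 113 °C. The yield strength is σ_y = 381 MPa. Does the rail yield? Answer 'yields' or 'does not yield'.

E = 9.94 Mpsi = 68.53 GPa.
ΔT = 98.00 K. Constrained thermal stress σ = E·α·ΔT = 68.53×10³ MPa × 23.5×10⁻⁶ × 98.00 = 158 MPa (compressive).
Compare to σ_y = 381 MPa: σ < σ_y, so it does not yield.

does not yield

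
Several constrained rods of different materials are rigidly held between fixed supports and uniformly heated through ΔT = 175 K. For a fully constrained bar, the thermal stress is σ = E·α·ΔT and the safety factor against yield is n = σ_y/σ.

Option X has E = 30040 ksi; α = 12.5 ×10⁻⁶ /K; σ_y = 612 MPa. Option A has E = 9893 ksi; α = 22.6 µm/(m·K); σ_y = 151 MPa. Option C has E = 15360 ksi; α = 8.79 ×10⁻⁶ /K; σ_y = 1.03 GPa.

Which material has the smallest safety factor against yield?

option A

Converting E to GPa, α to ×10⁻⁶/K, σ_y to MPa, then σ and n for each:
  option X: E = 207.1, α = 12.5, σ_y = 612.0 → σ = 453 MPa, n = 1.35
  option A: E = 68.21, α = 22.6, σ_y = 151.0 → σ = 270 MPa, n = 0.560
  option C: E = 105.9, α = 8.79, σ_y = 1030 → σ = 163 MPa, n = 6.32
Option A has the lowest safety factor, n = 0.560.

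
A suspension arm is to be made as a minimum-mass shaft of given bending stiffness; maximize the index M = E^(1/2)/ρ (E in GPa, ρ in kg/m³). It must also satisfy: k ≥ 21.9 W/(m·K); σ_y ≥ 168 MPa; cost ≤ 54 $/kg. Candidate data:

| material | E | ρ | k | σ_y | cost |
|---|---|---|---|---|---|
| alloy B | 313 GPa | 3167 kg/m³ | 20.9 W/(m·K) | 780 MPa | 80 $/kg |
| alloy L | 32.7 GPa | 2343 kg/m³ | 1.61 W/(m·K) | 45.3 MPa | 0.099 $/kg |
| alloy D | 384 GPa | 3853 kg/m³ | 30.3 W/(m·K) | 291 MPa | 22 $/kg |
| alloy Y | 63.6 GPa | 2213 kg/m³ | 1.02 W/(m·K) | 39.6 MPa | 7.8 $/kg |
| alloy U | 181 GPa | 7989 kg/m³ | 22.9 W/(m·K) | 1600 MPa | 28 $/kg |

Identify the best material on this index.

alloy D

Screen on constraints: k ≥ 21.9 W/(m·K); σ_y ≥ 168 MPa; cost ≤ 54 $/kg. Survivors: alloy D, alloy U.
Per-candidate index values:
  alloy D: M = 5.09×10⁻³
  alloy U: M = 1.68×10⁻³
Alloy D has the largest M.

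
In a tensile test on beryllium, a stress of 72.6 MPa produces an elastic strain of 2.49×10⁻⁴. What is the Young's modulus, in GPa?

E = σ/ε = 72.6 MPa / 2.49×10⁻⁴ = 291600 MPa = 292 GPa.

292 GPa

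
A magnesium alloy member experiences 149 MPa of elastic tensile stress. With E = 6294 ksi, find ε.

E = 6294 ksi = 43.40 GPa = 43400 MPa.
ε = σ/E = 149 / 43400 = 3.43×10⁻³.

3.43×10⁻³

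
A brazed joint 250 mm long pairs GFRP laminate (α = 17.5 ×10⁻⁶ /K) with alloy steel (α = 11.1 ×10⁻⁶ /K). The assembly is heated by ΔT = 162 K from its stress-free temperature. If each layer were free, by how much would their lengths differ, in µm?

Δα = |17.5 − 11.1|×10⁻⁶/K = 6.40×10⁻⁶/K.
ΔL_mismatch = Δα·L·ΔT = 6.40×10⁻⁶ × 250.0 mm × 162.0 K = 259 µm.

259 µm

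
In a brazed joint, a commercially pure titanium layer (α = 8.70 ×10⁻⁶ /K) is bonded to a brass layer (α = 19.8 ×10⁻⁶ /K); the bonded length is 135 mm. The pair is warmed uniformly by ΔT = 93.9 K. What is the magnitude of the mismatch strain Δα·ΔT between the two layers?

Δα = |8.70 − 19.8|×10⁻⁶/K = 11.1×10⁻⁶/K.
Mismatch strain = Δα·ΔT = 11.1×10⁻⁶ × 93.9 = 1.04×10⁻³.

1.04×10⁻³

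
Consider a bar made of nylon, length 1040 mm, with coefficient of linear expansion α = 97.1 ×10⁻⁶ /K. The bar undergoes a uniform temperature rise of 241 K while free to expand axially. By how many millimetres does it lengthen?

ΔL = α·L₀·ΔT = 97.1×10⁻⁶ × 1040 mm × 241.0 K = 24.3 mm.

24.3 mm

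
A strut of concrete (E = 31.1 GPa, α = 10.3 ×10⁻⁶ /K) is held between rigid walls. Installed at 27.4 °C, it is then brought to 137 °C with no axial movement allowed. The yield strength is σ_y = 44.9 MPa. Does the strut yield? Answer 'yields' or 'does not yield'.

does not yield

ΔT = 109.6 K. Constrained thermal stress σ = E·α·ΔT = 31.10×10³ MPa × 10.3×10⁻⁶ × 109.6 = 35.1 MPa (compressive).
Compare to σ_y = 44.9 MPa: σ < σ_y, so it does not yield.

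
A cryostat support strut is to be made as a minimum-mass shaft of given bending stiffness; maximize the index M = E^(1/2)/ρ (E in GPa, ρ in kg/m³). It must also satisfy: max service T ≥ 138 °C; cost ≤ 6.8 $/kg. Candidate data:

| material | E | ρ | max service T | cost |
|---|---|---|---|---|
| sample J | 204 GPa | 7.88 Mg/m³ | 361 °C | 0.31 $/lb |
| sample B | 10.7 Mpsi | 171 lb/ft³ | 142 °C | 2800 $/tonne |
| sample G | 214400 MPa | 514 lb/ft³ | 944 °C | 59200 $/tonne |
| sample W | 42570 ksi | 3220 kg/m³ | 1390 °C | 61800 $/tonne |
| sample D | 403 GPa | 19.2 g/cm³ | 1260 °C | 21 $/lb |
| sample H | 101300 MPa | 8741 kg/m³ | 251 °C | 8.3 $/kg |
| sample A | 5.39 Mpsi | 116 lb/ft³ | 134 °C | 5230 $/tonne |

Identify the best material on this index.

sample B

Screen on constraints: max service T ≥ 138 °C; cost ≤ 6.8 $/kg. Survivors: sample J, sample B.
In SI units:
  sample J: E = 204.0 GPa, ρ = 7880 kg/m³
  sample B: E = 73.77 GPa, ρ = 2739 kg/m³
  sample B: M = 3.14×10⁻³
  sample J: M = 1.81×10⁻³
Sample B has the largest M.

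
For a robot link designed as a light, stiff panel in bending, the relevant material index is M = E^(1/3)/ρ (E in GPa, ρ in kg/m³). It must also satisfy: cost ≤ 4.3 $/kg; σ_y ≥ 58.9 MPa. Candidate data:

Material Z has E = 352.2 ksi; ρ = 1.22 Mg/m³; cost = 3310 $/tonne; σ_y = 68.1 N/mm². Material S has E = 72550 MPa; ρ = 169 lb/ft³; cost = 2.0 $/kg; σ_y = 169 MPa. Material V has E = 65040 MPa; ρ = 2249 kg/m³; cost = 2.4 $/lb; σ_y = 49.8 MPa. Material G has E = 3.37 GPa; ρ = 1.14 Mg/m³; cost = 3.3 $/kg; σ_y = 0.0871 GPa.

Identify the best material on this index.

material S

Screen on constraints: cost ≤ 4.3 $/kg; σ_y ≥ 58.9 MPa. Survivors: material Z, material S, material G.
In SI units:
  material Z: E = 2.428 GPa, ρ = 1220 kg/m³
  material S: E = 72.55 GPa, ρ = 2707 kg/m³
  material G: E = 3.370 GPa, ρ = 1140 kg/m³
  material S: M = 1.54×10⁻³
  material G: M = 1.32×10⁻³
  material Z: M = 1.10×10⁻³
Material S ranks first.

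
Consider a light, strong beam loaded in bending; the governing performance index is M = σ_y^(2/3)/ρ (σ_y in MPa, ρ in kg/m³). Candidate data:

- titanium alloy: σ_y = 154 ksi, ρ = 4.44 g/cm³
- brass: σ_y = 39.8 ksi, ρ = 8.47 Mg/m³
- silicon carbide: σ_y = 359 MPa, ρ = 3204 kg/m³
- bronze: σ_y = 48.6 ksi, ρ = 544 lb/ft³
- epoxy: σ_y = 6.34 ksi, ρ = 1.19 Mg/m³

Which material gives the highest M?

Normalizing units and computing the index:
  titanium alloy: σ_y = 1062 MPa, ρ = 4440 kg/m³
  brass: σ_y = 274.4 MPa, ρ = 8470 kg/m³
  silicon carbide: σ_y = 359.0 MPa, ρ = 3204 kg/m³
  bronze: σ_y = 335.1 MPa, ρ = 8714 kg/m³
  epoxy: σ_y = 43.71 MPa, ρ = 1190 kg/m³
  titanium alloy: M = 23.4×10⁻³
  silicon carbide: M = 15.8×10⁻³
  epoxy: M = 10.4×10⁻³
  bronze: M = 5.54×10⁻³
  brass: M = 4.99×10⁻³
Titanium alloy ranks first.

titanium alloy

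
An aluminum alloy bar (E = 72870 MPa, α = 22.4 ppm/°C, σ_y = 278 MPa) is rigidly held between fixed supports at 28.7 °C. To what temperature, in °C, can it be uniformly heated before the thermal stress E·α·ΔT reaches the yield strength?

199 °C

E = 72870 MPa = 72.87 GPa.
E·α·ΔT = 278.0 MPa ⇒ ΔT = 278.0 / (72.87×10³ × 22.4×10⁻⁶) = 170.3 K.
T = 28.7 + 170.3 = 199.0 °C.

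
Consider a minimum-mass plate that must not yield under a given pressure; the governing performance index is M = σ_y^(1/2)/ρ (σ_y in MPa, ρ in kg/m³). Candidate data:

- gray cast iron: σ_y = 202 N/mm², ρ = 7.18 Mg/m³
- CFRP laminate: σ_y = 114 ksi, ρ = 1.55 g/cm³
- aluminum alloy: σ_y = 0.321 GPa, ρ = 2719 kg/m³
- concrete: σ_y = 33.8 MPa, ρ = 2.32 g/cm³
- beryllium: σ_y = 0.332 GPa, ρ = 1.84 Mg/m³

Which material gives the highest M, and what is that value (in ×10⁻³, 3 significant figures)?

After converting to SI:
  gray cast iron: σ_y = 202.0 MPa, ρ = 7180 kg/m³
  CFRP laminate: σ_y = 786.0 MPa, ρ = 1550 kg/m³
  aluminum alloy: σ_y = 321.0 MPa, ρ = 2719 kg/m³
  concrete: σ_y = 33.80 MPa, ρ = 2320 kg/m³
  beryllium: σ_y = 332.0 MPa, ρ = 1840 kg/m³
  CFRP laminate: M = 18.1×10⁻³
  beryllium: M = 9.90×10⁻³
  aluminum alloy: M = 6.59×10⁻³
  concrete: M = 2.51×10⁻³
  gray cast iron: M = 1.98×10⁻³
The maximum is for CFRP laminate.

CFRP laminate, M = 18.1×10⁻³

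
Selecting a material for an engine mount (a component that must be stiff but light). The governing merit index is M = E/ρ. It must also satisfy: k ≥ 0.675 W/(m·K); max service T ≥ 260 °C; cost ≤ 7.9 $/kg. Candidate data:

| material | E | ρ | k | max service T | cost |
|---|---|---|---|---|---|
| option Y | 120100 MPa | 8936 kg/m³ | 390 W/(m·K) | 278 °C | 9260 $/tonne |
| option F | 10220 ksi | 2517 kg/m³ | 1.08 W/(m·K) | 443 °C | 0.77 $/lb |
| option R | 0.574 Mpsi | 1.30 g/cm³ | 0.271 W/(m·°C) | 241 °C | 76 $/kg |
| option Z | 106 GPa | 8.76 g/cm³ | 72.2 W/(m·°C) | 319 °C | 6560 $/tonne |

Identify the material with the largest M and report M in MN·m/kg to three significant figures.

option F, M = 28.0 MN·m/kg

Screen on constraints: k ≥ 0.675 W/(m·K); max service T ≥ 260 °C; cost ≤ 7.9 $/kg. Survivors: option F, option Z.
Putting every candidate on a common basis:
  option F: E = 70.46 GPa, ρ = 2517 kg/m³
  option Z: E = 106.0 GPa, ρ = 8760 kg/m³
  option F: M = 28.0 MN·m/kg
  option Z: M = 12.1 MN·m/kg
The maximum is for option F.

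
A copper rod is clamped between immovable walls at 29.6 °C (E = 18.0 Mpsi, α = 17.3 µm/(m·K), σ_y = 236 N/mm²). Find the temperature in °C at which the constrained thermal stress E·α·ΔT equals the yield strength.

140 °C

E = 18.0 Mpsi = 124.1 GPa.
σ_y = 236 N/mm² = 236.0 MPa.
E·α·ΔT = 236.0 MPa ⇒ ΔT = 236.0 / (124.1×10³ × 17.3×10⁻⁶) = 109.9 K.
T = 29.6 + 109.9 = 139.5 °C.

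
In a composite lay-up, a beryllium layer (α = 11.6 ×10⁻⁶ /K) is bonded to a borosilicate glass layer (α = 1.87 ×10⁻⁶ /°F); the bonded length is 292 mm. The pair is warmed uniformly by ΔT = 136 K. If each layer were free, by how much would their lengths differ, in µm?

borosilicate glass: α = 1.87×10⁻⁶/°F × 9/5 = 3.37×10⁻⁶/K.
Δα = |11.6 − 3.37|×10⁻⁶/K = 8.23×10⁻⁶/K.
ΔL_mismatch = Δα·L·ΔT = 8.23×10⁻⁶ × 292.0 mm × 136.0 K = 327 µm.

327 µm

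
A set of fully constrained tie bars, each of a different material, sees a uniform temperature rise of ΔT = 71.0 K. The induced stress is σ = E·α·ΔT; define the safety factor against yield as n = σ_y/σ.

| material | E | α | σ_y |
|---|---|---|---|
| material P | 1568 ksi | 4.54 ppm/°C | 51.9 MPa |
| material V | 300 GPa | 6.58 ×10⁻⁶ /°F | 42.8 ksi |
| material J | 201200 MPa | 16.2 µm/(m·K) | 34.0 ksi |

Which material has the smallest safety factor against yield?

material J

Converting E to GPa, α to ×10⁻⁶/K, σ_y to MPa, then σ and n for each:
  material P: E = 10.81, α = 4.54, σ_y = 51.90 → σ = 3.48 MPa, n = 14.9
  material V: E = 300.0, α = 11.8, σ_y = 295.1 → σ = 252 MPa, n = 1.17
  material J: E = 201.2, α = 16.2, σ_y = 234.4 → σ = 231 MPa, n = 1.01
Smallest n: material J with n = 1.01.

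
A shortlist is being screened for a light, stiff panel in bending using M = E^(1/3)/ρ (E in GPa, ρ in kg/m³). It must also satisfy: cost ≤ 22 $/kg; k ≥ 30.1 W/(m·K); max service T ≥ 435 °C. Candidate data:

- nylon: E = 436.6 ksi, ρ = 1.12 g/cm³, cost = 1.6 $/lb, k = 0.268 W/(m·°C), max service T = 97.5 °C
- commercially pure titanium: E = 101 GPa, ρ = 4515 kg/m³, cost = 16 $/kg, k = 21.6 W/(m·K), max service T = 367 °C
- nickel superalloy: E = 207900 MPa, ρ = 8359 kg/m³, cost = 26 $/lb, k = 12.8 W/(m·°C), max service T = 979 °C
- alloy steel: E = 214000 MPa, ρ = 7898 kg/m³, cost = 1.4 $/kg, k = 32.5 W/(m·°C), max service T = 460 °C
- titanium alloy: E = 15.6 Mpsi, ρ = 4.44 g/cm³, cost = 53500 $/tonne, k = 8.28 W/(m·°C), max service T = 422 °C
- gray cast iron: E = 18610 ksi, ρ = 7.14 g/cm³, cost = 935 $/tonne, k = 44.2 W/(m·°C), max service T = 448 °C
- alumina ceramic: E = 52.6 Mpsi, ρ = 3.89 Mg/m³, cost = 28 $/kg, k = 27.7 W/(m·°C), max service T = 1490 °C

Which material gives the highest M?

Screen on constraints: cost ≤ 22 $/kg; k ≥ 30.1 W/(m·K); max service T ≥ 435 °C. Survivors: alloy steel, gray cast iron.
Convert each candidate to consistent units, then evaluate M:
  alloy steel: E = 214.0 GPa, ρ = 7898 kg/m³
  gray cast iron: E = 128.3 GPa, ρ = 7140 kg/m³
  alloy steel: M = 0.757×10⁻³
  gray cast iron: M = 0.706×10⁻³
Alloy steel ranks first.

alloy steel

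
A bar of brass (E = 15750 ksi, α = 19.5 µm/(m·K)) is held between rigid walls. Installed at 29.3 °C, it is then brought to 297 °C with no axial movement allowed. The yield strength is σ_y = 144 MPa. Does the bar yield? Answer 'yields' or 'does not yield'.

yields

E = 15750 ksi = 108.6 GPa.
ΔT = 267.7 K. Constrained thermal stress σ = E·α·ΔT = 108.6×10³ MPa × 19.5×10⁻⁶ × 267.7 = 567 MPa (compressive).
Compare to σ_y = 144 MPa: σ ≥ σ_y, so it yields.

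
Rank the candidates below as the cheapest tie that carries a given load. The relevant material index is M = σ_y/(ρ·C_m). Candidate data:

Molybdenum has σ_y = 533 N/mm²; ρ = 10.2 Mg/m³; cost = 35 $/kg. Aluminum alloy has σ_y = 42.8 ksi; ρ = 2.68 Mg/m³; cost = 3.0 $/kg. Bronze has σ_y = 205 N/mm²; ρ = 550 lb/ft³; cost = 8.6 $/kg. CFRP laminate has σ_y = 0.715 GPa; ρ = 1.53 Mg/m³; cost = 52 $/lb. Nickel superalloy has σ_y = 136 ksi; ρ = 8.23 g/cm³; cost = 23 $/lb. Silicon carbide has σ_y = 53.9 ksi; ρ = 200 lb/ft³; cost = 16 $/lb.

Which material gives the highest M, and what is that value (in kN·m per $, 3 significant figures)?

Convert each candidate to consistent units, then evaluate M:
  molybdenum: σ_y = 533.0 MPa, ρ = 10200 kg/m³, cost = 35.00 $/kg
  aluminum alloy: σ_y = 295.1 MPa, ρ = 2680 kg/m³, cost = 3.000 $/kg
  bronze: σ_y = 205.0 MPa, ρ = 8810 kg/m³, cost = 8.600 $/kg
  CFRP laminate: σ_y = 715.0 MPa, ρ = 1530 kg/m³, cost = 114.6 $/kg
  nickel superalloy: σ_y = 937.7 MPa, ρ = 8230 kg/m³, cost = 50.71 $/kg
  silicon carbide: σ_y = 371.6 MPa, ρ = 3204 kg/m³, cost = 35.27 $/kg
  aluminum alloy: M = 36.7 kN·m per $
  CFRP laminate: M = 4.08 kN·m per $
  silicon carbide: M = 3.29 kN·m per $
  bronze: M = 2.71 kN·m per $
  nickel superalloy: M = 2.25 kN·m per $
  molybdenum: M = 1.49 kN·m per $
Aluminum alloy ranks first.

aluminum alloy, M = 36.7 kN·m per $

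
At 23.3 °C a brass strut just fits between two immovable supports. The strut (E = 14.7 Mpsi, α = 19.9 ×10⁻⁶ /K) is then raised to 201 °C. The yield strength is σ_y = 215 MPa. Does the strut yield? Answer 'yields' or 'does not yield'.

E = 14.7 Mpsi = 101.4 GPa.
ΔT = 177.7 K. Constrained thermal stress σ = E·α·ΔT = 101.4×10³ MPa × 19.9×10⁻⁶ × 177.7 = 358 MPa (compressive).
Compare to σ_y = 215 MPa: σ ≥ σ_y, so it yields.

yields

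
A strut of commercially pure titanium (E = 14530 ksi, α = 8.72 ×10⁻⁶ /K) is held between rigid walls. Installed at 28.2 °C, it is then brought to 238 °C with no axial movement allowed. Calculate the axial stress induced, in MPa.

E = 14530 ksi = 100.2 GPa.
ΔT = 209.8 K. Constrained thermal stress σ = E·α·ΔT = 100.2×10³ MPa × 8.72×10⁻⁶ × 209.8 = 183 MPa (compressive).

183 MPa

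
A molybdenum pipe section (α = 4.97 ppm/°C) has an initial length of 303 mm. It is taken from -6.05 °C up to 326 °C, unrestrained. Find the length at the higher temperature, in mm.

303.50 mm

ΔT = 326 − (-6.05) = 332.1 K.
ΔL = α·L₀·ΔT = 4.97×10⁻⁶ × 303 mm × 332.1 K = 0.500 mm.
L = L₀ + ΔL = 303 + 0.500 = 303.50 mm.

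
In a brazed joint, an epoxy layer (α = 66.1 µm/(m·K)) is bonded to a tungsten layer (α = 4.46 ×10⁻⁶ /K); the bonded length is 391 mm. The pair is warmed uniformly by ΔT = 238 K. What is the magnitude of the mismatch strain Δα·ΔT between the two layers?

0.0147

Δα = |66.1 − 4.46|×10⁻⁶/K = 61.6×10⁻⁶/K.
Mismatch strain = Δα·ΔT = 61.6×10⁻⁶ × 238.0 = 0.0147.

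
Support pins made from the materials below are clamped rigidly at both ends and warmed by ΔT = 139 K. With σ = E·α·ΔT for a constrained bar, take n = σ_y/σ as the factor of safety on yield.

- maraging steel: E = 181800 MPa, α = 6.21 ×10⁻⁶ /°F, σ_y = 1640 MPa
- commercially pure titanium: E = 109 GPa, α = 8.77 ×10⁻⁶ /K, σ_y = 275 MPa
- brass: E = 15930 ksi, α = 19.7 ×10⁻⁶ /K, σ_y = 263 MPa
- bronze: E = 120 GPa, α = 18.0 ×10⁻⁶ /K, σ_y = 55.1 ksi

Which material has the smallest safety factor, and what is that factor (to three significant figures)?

brass, n = 0.874

Per material, after unit conversion:
  maraging steel: E = 181.8, α = 11.2, σ_y = 1640 → σ = 282 MPa, n = 5.81
  commercially pure titanium: E = 109.0, α = 8.77, σ_y = 275.0 → σ = 133 MPa, n = 2.07
  brass: E = 109.8, α = 19.7, σ_y = 263.0 → σ = 301 MPa, n = 0.874
  bronze: E = 120.0, α = 18.0, σ_y = 379.9 → σ = 300 MPa, n = 1.27
The minimum is brass at n = 0.874.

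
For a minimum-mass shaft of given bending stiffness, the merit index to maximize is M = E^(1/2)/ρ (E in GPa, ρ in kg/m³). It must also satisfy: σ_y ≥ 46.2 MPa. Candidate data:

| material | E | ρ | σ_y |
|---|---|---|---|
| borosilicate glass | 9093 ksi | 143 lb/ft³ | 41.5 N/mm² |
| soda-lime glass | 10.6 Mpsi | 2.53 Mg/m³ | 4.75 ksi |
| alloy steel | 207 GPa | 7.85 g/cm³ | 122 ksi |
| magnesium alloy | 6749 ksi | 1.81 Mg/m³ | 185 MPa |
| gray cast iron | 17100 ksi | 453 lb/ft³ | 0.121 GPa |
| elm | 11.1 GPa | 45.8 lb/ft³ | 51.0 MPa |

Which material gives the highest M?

elm

Screen on constraints: σ_y ≥ 46.2 MPa. Survivors: alloy steel, magnesium alloy, gray cast iron, elm.
Normalizing units and computing the index:
  alloy steel: E = 207.0 GPa, ρ = 7850 kg/m³
  magnesium alloy: E = 46.53 GPa, ρ = 1810 kg/m³
  gray cast iron: E = 117.9 GPa, ρ = 7256 kg/m³
  elm: E = 11.10 GPa, ρ = 733.6 kg/m³
  elm: M = 4.54×10⁻³
  magnesium alloy: M = 3.77×10⁻³
  alloy steel: M = 1.83×10⁻³
  gray cast iron: M = 1.50×10⁻³
Elm has the largest M.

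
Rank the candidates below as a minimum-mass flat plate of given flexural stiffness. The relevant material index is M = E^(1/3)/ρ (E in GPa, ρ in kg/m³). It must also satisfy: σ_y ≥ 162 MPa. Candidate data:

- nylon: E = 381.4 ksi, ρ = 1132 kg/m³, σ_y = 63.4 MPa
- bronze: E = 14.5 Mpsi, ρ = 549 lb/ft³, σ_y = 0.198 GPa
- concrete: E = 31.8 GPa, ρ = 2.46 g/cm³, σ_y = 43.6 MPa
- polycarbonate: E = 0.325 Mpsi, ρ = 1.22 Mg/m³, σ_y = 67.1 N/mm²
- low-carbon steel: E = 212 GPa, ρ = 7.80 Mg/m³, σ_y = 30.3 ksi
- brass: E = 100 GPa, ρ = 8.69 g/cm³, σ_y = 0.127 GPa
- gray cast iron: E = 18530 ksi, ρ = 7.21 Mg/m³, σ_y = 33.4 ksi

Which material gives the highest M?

low-carbon steel

Screen on constraints: σ_y ≥ 162 MPa. Survivors: bronze, low-carbon steel, gray cast iron.
After converting to SI:
  bronze: E = 99.97 GPa, ρ = 8794 kg/m³
  low-carbon steel: E = 212.0 GPa, ρ = 7800 kg/m³
  gray cast iron: E = 127.8 GPa, ρ = 7210 kg/m³
  low-carbon steel: M = 0.764×10⁻³
  gray cast iron: M = 0.699×10⁻³
  bronze: M = 0.528×10⁻³
Low-carbon steel has the largest M.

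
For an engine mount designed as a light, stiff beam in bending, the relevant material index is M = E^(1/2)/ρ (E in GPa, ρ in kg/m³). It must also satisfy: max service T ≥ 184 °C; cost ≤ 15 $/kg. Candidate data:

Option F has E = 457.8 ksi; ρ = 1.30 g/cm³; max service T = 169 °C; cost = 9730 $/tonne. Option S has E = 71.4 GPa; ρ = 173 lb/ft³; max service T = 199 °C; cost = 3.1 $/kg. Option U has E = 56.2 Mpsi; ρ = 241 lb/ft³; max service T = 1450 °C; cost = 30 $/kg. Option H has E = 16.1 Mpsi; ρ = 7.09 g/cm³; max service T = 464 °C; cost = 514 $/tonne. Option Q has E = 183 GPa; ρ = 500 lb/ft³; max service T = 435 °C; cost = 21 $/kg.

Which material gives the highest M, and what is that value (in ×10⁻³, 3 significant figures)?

option S, M = 3.05×10⁻³

Screen on constraints: max service T ≥ 184 °C; cost ≤ 15 $/kg. Survivors: option S, option H.
In SI units:
  option S: E = 71.40 GPa, ρ = 2771 kg/m³
  option H: E = 111.0 GPa, ρ = 7090 kg/m³
  option S: M = 3.05×10⁻³
  option H: M = 1.49×10⁻³
Highest index: option S.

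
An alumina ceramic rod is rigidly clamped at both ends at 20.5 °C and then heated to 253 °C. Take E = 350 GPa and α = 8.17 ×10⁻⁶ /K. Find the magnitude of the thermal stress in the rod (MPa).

665 MPa

ΔT = 232.5 K. Constrained thermal stress σ = E·α·ΔT = 350.0×10³ MPa × 8.17×10⁻⁶ × 232.5 = 665 MPa (compressive).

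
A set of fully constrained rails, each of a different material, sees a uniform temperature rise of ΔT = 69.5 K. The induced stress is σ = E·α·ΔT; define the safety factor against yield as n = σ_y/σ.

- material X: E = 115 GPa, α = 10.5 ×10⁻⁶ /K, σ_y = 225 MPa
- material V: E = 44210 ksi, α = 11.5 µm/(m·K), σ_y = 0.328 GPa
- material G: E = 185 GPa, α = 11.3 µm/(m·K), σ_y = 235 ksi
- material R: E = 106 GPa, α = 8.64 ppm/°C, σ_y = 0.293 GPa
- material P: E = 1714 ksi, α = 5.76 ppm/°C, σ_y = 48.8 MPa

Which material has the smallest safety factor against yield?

Per material, after unit conversion:
  material X: E = 115.0, α = 10.5, σ_y = 225.0 → σ = 83.9 MPa, n = 2.68
  material V: E = 304.8, α = 11.5, σ_y = 328.0 → σ = 244 MPa, n = 1.35
  material G: E = 185.0, α = 11.3, σ_y = 1620 → σ = 145 MPa, n = 11.2
  material R: E = 106.0, α = 8.64, σ_y = 293.0 → σ = 63.7 MPa, n = 4.60
  material P: E = 11.82, α = 5.76, σ_y = 48.80 → σ = 4.73 MPa, n = 10.3
Smallest n: material V with n = 1.35.

material V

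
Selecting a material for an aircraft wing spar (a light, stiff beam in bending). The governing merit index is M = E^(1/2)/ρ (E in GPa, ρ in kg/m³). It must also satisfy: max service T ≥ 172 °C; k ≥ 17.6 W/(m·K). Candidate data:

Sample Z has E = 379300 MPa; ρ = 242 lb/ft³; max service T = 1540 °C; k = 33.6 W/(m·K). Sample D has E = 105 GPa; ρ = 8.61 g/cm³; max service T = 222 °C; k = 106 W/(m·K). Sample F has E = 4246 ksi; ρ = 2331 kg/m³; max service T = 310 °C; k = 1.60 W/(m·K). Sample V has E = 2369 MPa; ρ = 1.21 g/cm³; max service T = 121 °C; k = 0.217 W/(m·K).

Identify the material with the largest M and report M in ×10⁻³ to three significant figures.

sample Z, M = 5.02×10⁻³

Screen on constraints: max service T ≥ 172 °C; k ≥ 17.6 W/(m·K). Survivors: sample Z, sample D.
After converting to SI:
  sample Z: E = 379.3 GPa, ρ = 3876 kg/m³
  sample D: E = 105.0 GPa, ρ = 8610 kg/m³
  sample Z: M = 5.02×10⁻³
  sample D: M = 1.19×10⁻³
Sample Z ranks first.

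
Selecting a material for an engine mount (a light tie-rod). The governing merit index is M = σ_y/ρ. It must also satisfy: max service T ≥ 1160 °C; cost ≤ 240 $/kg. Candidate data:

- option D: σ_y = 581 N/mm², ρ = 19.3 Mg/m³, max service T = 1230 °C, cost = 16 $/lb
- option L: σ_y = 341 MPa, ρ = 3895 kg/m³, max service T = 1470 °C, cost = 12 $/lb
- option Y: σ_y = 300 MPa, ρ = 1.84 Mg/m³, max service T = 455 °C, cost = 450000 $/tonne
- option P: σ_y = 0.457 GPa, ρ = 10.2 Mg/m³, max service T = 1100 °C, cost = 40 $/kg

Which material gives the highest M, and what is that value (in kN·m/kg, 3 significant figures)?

option L, M = 87.5 kN·m/kg

Screen on constraints: max service T ≥ 1160 °C; cost ≤ 240 $/kg. Survivors: option D, option L.
In SI units:
  option D: σ_y = 581.0 MPa, ρ = 19300 kg/m³
  option L: σ_y = 341.0 MPa, ρ = 3895 kg/m³
  option L: M = 87.5 kN·m/kg
  option D: M = 30.1 kN·m/kg
The maximum is for option L.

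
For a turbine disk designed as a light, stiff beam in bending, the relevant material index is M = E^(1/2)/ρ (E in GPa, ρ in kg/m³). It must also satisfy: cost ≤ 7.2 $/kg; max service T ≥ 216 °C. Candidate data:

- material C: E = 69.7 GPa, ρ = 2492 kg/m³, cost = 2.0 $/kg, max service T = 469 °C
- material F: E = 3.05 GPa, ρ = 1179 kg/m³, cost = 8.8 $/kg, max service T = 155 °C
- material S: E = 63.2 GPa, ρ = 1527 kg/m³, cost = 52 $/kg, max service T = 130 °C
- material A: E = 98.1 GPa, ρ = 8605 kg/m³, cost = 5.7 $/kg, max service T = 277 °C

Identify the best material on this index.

Screen on constraints: cost ≤ 7.2 $/kg; max service T ≥ 216 °C. Survivors: material C, material A.
Evaluate M for each candidate:
  material C: M = 3.35×10⁻³
  material A: M = 1.15×10⁻³
The maximum is for material C.

material C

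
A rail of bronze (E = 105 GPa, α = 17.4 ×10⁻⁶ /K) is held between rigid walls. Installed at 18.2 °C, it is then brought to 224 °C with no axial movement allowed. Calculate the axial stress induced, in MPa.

376 MPa

ΔT = 205.8 K. Constrained thermal stress σ = E·α·ΔT = 105.0×10³ MPa × 17.4×10⁻⁶ × 205.8 = 376 MPa (compressive).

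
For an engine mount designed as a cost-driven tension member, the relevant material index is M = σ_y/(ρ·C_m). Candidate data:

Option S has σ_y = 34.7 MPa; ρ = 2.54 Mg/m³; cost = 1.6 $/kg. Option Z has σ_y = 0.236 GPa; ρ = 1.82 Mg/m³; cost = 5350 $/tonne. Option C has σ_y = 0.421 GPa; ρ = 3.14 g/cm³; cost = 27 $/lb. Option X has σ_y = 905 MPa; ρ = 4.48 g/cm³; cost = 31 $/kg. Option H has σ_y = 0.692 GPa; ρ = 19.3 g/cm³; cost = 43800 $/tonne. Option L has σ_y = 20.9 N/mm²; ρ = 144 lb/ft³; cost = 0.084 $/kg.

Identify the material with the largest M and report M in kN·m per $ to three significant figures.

option L, M = 108 kN·m per $

In SI units:
  option S: σ_y = 34.70 MPa, ρ = 2540 kg/m³, cost = 1.600 $/kg
  option Z: σ_y = 236.0 MPa, ρ = 1820 kg/m³, cost = 5.350 $/kg
  option C: σ_y = 421.0 MPa, ρ = 3140 kg/m³, cost = 59.52 $/kg
  option X: σ_y = 905.0 MPa, ρ = 4480 kg/m³, cost = 31.00 $/kg
  option H: σ_y = 692.0 MPa, ρ = 19300 kg/m³, cost = 43.80 $/kg
  option L: σ_y = 20.90 MPa, ρ = 2307 kg/m³, cost = 0.08400 $/kg
  option L: M = 108 kN·m per $
  option Z: M = 24.2 kN·m per $
  option S: M = 8.54 kN·m per $
  option X: M = 6.52 kN·m per $
  option C: M = 2.25 kN·m per $
  option H: M = 0.819 kN·m per $
Option L has the largest M.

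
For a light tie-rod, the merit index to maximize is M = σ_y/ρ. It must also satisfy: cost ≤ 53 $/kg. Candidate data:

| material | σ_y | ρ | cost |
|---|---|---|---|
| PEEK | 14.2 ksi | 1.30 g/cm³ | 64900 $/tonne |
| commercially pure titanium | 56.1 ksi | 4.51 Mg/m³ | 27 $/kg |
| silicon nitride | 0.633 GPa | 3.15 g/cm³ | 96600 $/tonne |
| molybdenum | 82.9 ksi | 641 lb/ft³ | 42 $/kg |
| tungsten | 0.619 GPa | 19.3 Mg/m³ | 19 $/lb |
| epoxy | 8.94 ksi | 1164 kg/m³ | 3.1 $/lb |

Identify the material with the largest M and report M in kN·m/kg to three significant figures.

commercially pure titanium, M = 85.8 kN·m/kg

Screen on constraints: cost ≤ 53 $/kg. Survivors: commercially pure titanium, molybdenum, tungsten, epoxy.
In SI units:
  commercially pure titanium: σ_y = 386.8 MPa, ρ = 4510 kg/m³
  molybdenum: σ_y = 571.6 MPa, ρ = 10270 kg/m³
  tungsten: σ_y = 619.0 MPa, ρ = 19300 kg/m³
  epoxy: σ_y = 61.64 MPa, ρ = 1164 kg/m³
  commercially pure titanium: M = 85.8 kN·m/kg
  molybdenum: M = 55.7 kN·m/kg
  epoxy: M = 53.0 kN·m/kg
  tungsten: M = 32.1 kN·m/kg
The maximum is for commercially pure titanium.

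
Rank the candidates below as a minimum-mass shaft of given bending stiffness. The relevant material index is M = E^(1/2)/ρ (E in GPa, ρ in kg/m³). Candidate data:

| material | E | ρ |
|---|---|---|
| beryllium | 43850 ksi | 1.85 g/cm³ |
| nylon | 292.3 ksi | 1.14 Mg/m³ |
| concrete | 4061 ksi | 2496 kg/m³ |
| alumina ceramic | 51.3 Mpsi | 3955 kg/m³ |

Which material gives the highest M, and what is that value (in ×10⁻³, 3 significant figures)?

Convert each candidate to consistent units, then evaluate M:
  beryllium: E = 302.3 GPa, ρ = 1850 kg/m³
  nylon: E = 2.015 GPa, ρ = 1140 kg/m³
  concrete: E = 28.00 GPa, ρ = 2496 kg/m³
  alumina ceramic: E = 353.7 GPa, ρ = 3955 kg/m³
  beryllium: M = 9.40×10⁻³
  alumina ceramic: M = 4.76×10⁻³
  concrete: M = 2.12×10⁻³
  nylon: M = 1.25×10⁻³
Beryllium ranks first.

beryllium, M = 9.40×10⁻³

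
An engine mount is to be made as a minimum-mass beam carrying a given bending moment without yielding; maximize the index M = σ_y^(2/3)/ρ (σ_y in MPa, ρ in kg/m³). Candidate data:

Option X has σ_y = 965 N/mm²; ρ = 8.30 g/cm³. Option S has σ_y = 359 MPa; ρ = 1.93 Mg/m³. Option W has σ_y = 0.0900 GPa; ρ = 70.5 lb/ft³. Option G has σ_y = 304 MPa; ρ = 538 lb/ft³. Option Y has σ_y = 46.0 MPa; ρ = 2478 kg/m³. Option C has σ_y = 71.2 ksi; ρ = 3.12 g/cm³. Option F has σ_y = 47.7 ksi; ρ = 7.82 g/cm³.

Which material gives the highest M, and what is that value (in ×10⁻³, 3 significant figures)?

Putting every candidate on a common basis:
  option X: σ_y = 965.0 MPa, ρ = 8300 kg/m³
  option S: σ_y = 359.0 MPa, ρ = 1930 kg/m³
  option W: σ_y = 90.00 MPa, ρ = 1129 kg/m³
  option G: σ_y = 304.0 MPa, ρ = 8618 kg/m³
  option Y: σ_y = 46.00 MPa, ρ = 2478 kg/m³
  option C: σ_y = 490.9 MPa, ρ = 3120 kg/m³
  option F: σ_y = 328.9 MPa, ρ = 7820 kg/m³
  option S: M = 26.2×10⁻³
  option C: M = 19.9×10⁻³
  option W: M = 17.8×10⁻³
  option X: M = 11.8×10⁻³
  option F: M = 6.09×10⁻³
  option G: M = 5.25×10⁻³
  option Y: M = 5.18×10⁻³
Option S has the largest M.

option S, M = 26.2×10⁻³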